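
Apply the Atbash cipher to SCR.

S(18) → H(7)
C(2) → X(23)
R(17) → I(8)

HXI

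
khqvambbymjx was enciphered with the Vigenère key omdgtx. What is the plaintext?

Repeat the key across the ciphertext: omdgtxomdgtx
k(10)−o(14): -4≡22 → w
h(7)−m(12): -5≡21 → v
q(16)−d(3): 13 → n
v(21)−g(6): 15 → p
a(0)−t(19): -19≡7 → h
m(12)−x(23): -11≡15 → p
b(1)−o(14): -13≡13 → n
b(1)−m(12): -11≡15 → p
y(24)−d(3): 21 → v
m(12)−g(6): 6 → g
j(9)−t(19): -10≡16 → q
x(23)−x(23): 0 → a

wvnphpnpvgqa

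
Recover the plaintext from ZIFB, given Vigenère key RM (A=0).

Repeat the key across the ciphertext: RMRM
Z(25)−R(17): 8 → I
I(8)−M(12): -4≡22 → W
F(5)−R(17): -12≡14 → O
B(1)−M(12): -11≡15 → P

IWOP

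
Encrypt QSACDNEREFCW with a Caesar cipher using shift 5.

VXFHISJWJKHB

Q(16): 16+5=21 → V
S(18): 18+5=23 → X
A(0): 0+5=5 → F
C(2): 2+5=7 → H
D(3): 3+5=8 → I
N(13): 13+5=18 → S
E(4): 4+5=9 → J
R(17): 17+5=22 → W
E(4): 4+5=9 → J
F(5): 5+5=10 → K
C(2): 2+5=7 → H
W(22): 22+5=27≡1 → B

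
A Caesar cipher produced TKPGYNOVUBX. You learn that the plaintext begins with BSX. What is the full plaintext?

From the crib: T(19)−B(1)=18, so the shift is 18.
Subtract 18 from each ciphertext letter:
T(19): 19−18=1 → B
K(10): 10−18=-8≡18 → S
P(15): 15−18=-3≡23 → X
G(6): 6−18=-12≡14 → O
Y(24): 24−18=6 → G
N(13): 13−18=-5≡21 → V
O(14): 14−18=-4≡22 → W
V(21): 21−18=3 → D
U(20): 20−18=2 → C
B(1): 1−18=-17≡9 → J
X(23): 23−18=5 → F

BSXOGVWDCJF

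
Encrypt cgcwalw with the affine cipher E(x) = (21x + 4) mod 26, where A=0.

c(2): 21·2+4=46≡20 → u
g(6): 21·6+4=130≡0 → a
c(2): 21·2+4=46≡20 → u
w(22): 21·22+4=466≡24 → y
a(0): 21·0+4=4 → e
l(11): 21·11+4=235≡1 → b
w(22): 21·22+4=466≡24 → y

uauyeby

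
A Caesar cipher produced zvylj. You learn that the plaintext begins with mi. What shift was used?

13

From the crib: z(25)−m(12)=13, so the shift is 13.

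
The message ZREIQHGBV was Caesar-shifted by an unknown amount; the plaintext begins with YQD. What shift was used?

1

From the crib: Z(25)−Y(24)=1, so the shift is 1.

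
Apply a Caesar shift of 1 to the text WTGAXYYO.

XUHBYZZP

W(22): 22+1=23 → X
T(19): 19+1=20 → U
G(6): 6+1=7 → H
A(0): 0+1=1 → B
X(23): 23+1=24 → Y
Y(24): 24+1=25 → Z
Y(24): 24+1=25 → Z
O(14): 14+1=15 → P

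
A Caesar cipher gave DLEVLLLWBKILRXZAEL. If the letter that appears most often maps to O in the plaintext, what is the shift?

23

The most frequent ciphertext letter is L (appears 6 times).
L is position 11; O is position 14.
Shift = -3≡23.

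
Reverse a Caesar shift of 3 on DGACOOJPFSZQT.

ADXZLLGMCPWNQ

D(3): 3−3=0 → A
G(6): 6−3=3 → D
A(0): 0−3=-3≡23 → X
C(2): 2−3=-1≡25 → Z
O(14): 14−3=11 → L
O(14): 14−3=11 → L
J(9): 9−3=6 → G
P(15): 15−3=12 → M
F(5): 5−3=2 → C
S(18): 18−3=15 → P
Z(25): 25−3=22 → W
Q(16): 16−3=13 → N
T(19): 19−3=16 → Q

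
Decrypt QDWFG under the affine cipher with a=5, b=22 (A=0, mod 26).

ERAHC

The inverse of 5 mod 26 is 21, since 5·21=105≡1. Apply D(y)=21·(y−22) mod 26:
Q(16): 21·(16−22)=-126≡4 → E
D(3): 21·(3−22)=-399≡17 → R
W(22): 21·(22−22)=0 → A
F(5): 21·(5−22)=-357≡7 → H
G(6): 21·(6−22)=-336≡2 → C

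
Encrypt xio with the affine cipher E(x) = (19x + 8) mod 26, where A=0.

deo

x(23): 19·23+8=445≡3 → d
i(8): 19·8+8=160≡4 → e
o(14): 19·14+8=274≡14 → o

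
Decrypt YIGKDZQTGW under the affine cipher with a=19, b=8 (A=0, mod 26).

The inverse of 19 mod 26 is 11, since 19·11=209≡1. Apply D(y)=11·(y−8) mod 26:
Y(24): 11·(24−8)=176≡20 → U
I(8): 11·(8−8)=0 → A
G(6): 11·(6−8)=-22≡4 → E
K(10): 11·(10−8)=22 → W
D(3): 11·(3−8)=-55≡23 → X
Z(25): 11·(25−8)=187≡5 → F
Q(16): 11·(16−8)=88≡10 → K
T(19): 11·(19−8)=121≡17 → R
G(6): 11·(6−8)=-22≡4 → E
W(22): 11·(22−8)=154≡24 → Y

UAEWXFKREY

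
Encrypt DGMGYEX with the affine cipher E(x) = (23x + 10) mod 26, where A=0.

BSASQYT

D(3): 23·3+10=79≡1 → B
G(6): 23·6+10=148≡18 → S
M(12): 23·12+10=286≡0 → A
G(6): 23·6+10=148≡18 → S
Y(24): 23·24+10=562≡16 → Q
E(4): 23·4+10=102≡24 → Y
X(23): 23·23+10=539≡19 → T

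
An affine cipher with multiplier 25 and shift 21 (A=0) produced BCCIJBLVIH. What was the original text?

The inverse of 25 mod 26 is 25, since 25·25=625≡1. Apply D(y)=25·(y−21) mod 26:
B(1): 25·(1−21)=-500≡20 → U
C(2): 25·(2−21)=-475≡19 → T
C(2): 25·(2−21)=-475≡19 → T
I(8): 25·(8−21)=-325≡13 → N
J(9): 25·(9−21)=-300≡12 → M
B(1): 25·(1−21)=-500≡20 → U
L(11): 25·(11−21)=-250≡10 → K
V(21): 25·(21−21)=0 → A
I(8): 25·(8−21)=-325≡13 → N
H(7): 25·(7−21)=-350≡14 → O

UTTNMUKANO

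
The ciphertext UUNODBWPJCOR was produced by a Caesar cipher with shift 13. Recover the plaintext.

U(20): 20−13=7 → H
U(20): 20−13=7 → H
N(13): 13−13=0 → A
O(14): 14−13=1 → B
D(3): 3−13=-10≡16 → Q
B(1): 1−13=-12≡14 → O
W(22): 22−13=9 → J
P(15): 15−13=2 → C
J(9): 9−13=-4≡22 → W
C(2): 2−13=-11≡15 → P
O(14): 14−13=1 → B
R(17): 17−13=4 → E

HHABQOJCWPBE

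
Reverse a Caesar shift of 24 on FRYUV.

HTAWX

F(5): 5−24=-19≡7 → H
R(17): 17−24=-7≡19 → T
Y(24): 24−24=0 → A
U(20): 20−24=-4≡22 → W
V(21): 21−24=-3≡23 → X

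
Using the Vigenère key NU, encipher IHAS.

VBNM

Repeat the key across the message: NUNU
I(8)+N(13): 21 → V
H(7)+U(20): 27≡1 → B
A(0)+N(13): 13 → N
S(18)+U(20): 38≡12 → M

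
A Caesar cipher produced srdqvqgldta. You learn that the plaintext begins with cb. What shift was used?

16

From the crib: s(18)−c(2)=16, so the shift is 16.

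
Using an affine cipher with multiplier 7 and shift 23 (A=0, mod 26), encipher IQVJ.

I(8): 7·8+23=79≡1 → B
Q(16): 7·16+23=135≡5 → F
V(21): 7·21+23=170≡14 → O
J(9): 7·9+23=86≡8 → I

BFOI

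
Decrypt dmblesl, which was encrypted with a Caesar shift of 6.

d(3): 3−6=-3≡23 → x
m(12): 12−6=6 → g
b(1): 1−6=-5≡21 → v
l(11): 11−6=5 → f
e(4): 4−6=-2≡24 → y
s(18): 18−6=12 → m
l(11): 11−6=5 → f

xgvfymf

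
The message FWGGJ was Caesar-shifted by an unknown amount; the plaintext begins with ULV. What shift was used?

From the crib: F(5)−U(20)=-15≡11, so the shift is 11.

11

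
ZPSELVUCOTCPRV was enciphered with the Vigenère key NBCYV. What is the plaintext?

MOQGQITAQYPOPX

Repeat the key across the ciphertext: NBCYVNBCYVNBCY
Z(25)−N(13): 12 → M
P(15)−B(1): 14 → O
S(18)−C(2): 16 → Q
E(4)−Y(24): -20≡6 → G
L(11)−V(21): -10≡16 → Q
V(21)−N(13): 8 → I
U(20)−B(1): 19 → T
C(2)−C(2): 0 → A
O(14)−Y(24): -10≡16 → Q
T(19)−V(21): -2≡24 → Y
C(2)−N(13): -11≡15 → P
P(15)−B(1): 14 → O
R(17)−C(2): 15 → P
V(21)−Y(24): -3≡23 → X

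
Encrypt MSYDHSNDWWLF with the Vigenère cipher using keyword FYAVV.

Repeat the key across the message: FYAVVFYAVVFY
M(12)+F(5): 17 → R
S(18)+Y(24): 42≡16 → Q
Y(24)+A(0): 24 → Y
D(3)+V(21): 24 → Y
H(7)+V(21): 28≡2 → C
S(18)+F(5): 23 → X
N(13)+Y(24): 37≡11 → L
D(3)+A(0): 3 → D
W(22)+V(21): 43≡17 → R
W(22)+V(21): 43≡17 → R
L(11)+F(5): 16 → Q
F(5)+Y(24): 29≡3 → D

RQYYCXLDRRQD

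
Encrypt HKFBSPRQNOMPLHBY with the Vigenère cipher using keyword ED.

LNJEWSVTRRQSPKFB

Repeat the key across the message: EDEDEDEDEDEDEDED
H(7)+E(4): 11 → L
K(10)+D(3): 13 → N
F(5)+E(4): 9 → J
B(1)+D(3): 4 → E
S(18)+E(4): 22 → W
P(15)+D(3): 18 → S
R(17)+E(4): 21 → V
Q(16)+D(3): 19 → T
N(13)+E(4): 17 → R
O(14)+D(3): 17 → R
M(12)+E(4): 16 → Q
P(15)+D(3): 18 → S
L(11)+E(4): 15 → P
H(7)+D(3): 10 → K
B(1)+E(4): 5 → F
Y(24)+D(3): 27≡1 → B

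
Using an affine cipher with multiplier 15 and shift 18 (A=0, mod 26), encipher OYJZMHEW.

O(14): 15·14+18=228≡20 → U
Y(24): 15·24+18=378≡14 → O
J(9): 15·9+18=153≡23 → X
Z(25): 15·25+18=393≡3 → D
M(12): 15·12+18=198≡16 → Q
H(7): 15·7+18=123≡19 → T
E(4): 15·4+18=78≡0 → A
W(22): 15·22+18=348≡10 → K

UOXDQTAK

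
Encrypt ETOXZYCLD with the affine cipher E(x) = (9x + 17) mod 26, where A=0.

BGNQIZJMS

E(4): 9·4+17=53≡1 → B
T(19): 9·19+17=188≡6 → G
O(14): 9·14+17=143≡13 → N
X(23): 9·23+17=224≡16 → Q
Z(25): 9·25+17=242≡8 → I
Y(24): 9·24+17=233≡25 → Z
C(2): 9·2+17=35≡9 → J
L(11): 9·11+17=116≡12 → M
D(3): 9·3+17=44≡18 → S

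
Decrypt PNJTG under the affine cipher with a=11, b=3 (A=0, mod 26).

The inverse of 11 mod 26 is 19, since 11·19=209≡1. Apply D(y)=19·(y−3) mod 26:
P(15): 19·(15−3)=228≡20 → U
N(13): 19·(13−3)=190≡8 → I
J(9): 19·(9−3)=114≡10 → K
T(19): 19·(19−3)=304≡18 → S
G(6): 19·(6−3)=57≡5 → F

UIKSF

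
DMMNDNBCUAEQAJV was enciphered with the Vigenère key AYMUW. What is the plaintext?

DOATHNDQAEESOPZ

Repeat the key across the ciphertext: AYMUWAYMUWAYMUW
D(3)−A(0): 3 → D
M(12)−Y(24): -12≡14 → O
M(12)−M(12): 0 → A
N(13)−U(20): -7≡19 → T
D(3)−W(22): -19≡7 → H
N(13)−A(0): 13 → N
B(1)−Y(24): -23≡3 → D
C(2)−M(12): -10≡16 → Q
U(20)−U(20): 0 → A
A(0)−W(22): -22≡4 → E
E(4)−A(0): 4 → E
Q(16)−Y(24): -8≡18 → S
A(0)−M(12): -12≡14 → O
J(9)−U(20): -11≡15 → P
V(21)−W(22): -1≡25 → Z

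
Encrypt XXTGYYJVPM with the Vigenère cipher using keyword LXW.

Repeat the key across the message: LXWLXWLXWL
X(23)+L(11): 34≡8 → I
X(23)+X(23): 46≡20 → U
T(19)+W(22): 41≡15 → P
G(6)+L(11): 17 → R
Y(24)+X(23): 47≡21 → V
Y(24)+W(22): 46≡20 → U
J(9)+L(11): 20 → U
V(21)+X(23): 44≡18 → S
P(15)+W(22): 37≡11 → L
M(12)+L(11): 23 → X

IUPRVUUSLX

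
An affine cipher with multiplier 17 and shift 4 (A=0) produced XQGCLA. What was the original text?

The inverse of 17 mod 26 is 23, since 17·23=391≡1. Apply D(y)=23·(y−4) mod 26:
X(23): 23·(23−4)=437≡21 → V
Q(16): 23·(16−4)=276≡16 → Q
G(6): 23·(6−4)=46≡20 → U
C(2): 23·(2−4)=-46≡6 → G
L(11): 23·(11−4)=161≡5 → F
A(0): 23·(0−4)=-92≡12 → M

VQUGFM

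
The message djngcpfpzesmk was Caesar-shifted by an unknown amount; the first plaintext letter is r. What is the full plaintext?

From the crib: d(3)−r(17)=-14≡12, so the shift is 12.
Subtract 12 from each ciphertext letter:
d(3): 3−12=-9≡17 → r
j(9): 9−12=-3≡23 → x
n(13): 13−12=1 → b
g(6): 6−12=-6≡20 → u
c(2): 2−12=-10≡16 → q
p(15): 15−12=3 → d
f(5): 5−12=-7≡19 → t
p(15): 15−12=3 → d
z(25): 25−12=13 → n
e(4): 4−12=-8≡18 → s
s(18): 18−12=6 → g
m(12): 12−12=0 → a
k(10): 10−12=-2≡24 → y

rxbuqdtdnsgay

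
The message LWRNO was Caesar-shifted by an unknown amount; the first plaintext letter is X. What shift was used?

14

From the crib: L(11)−X(23)=-12≡14, so the shift is 14.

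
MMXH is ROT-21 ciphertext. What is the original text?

M(12): 12−21=-9≡17 → R
M(12): 12−21=-9≡17 → R
X(23): 23−21=2 → C
H(7): 7−21=-14≡12 → M

RRCM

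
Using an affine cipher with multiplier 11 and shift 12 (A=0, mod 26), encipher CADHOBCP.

C(2): 11·2+12=34≡8 → I
A(0): 11·0+12=12 → M
D(3): 11·3+12=45≡19 → T
H(7): 11·7+12=89≡11 → L
O(14): 11·14+12=166≡10 → K
B(1): 11·1+12=23 → X
C(2): 11·2+12=34≡8 → I
P(15): 11·15+12=177≡21 → V

IMTLKXIV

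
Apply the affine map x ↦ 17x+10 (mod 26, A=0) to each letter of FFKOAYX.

F(5): 17·5+10=95≡17 → R
F(5): 17·5+10=95≡17 → R
K(10): 17·10+10=180≡24 → Y
O(14): 17·14+10=248≡14 → O
A(0): 17·0+10=10 → K
Y(24): 17·24+10=418≡2 → C
X(23): 17·23+10=401≡11 → L

RRYOKCL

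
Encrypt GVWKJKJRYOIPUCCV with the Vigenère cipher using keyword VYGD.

Repeat the key across the message: VYGDVYGDVYGDVYGD
G(6)+V(21): 27≡1 → B
V(21)+Y(24): 45≡19 → T
W(22)+G(6): 28≡2 → C
K(10)+D(3): 13 → N
J(9)+V(21): 30≡4 → E
K(10)+Y(24): 34≡8 → I
J(9)+G(6): 15 → P
R(17)+D(3): 20 → U
Y(24)+V(21): 45≡19 → T
O(14)+Y(24): 38≡12 → M
I(8)+G(6): 14 → O
P(15)+D(3): 18 → S
U(20)+V(21): 41≡15 → P
C(2)+Y(24): 26≡0 → A
C(2)+G(6): 8 → I
V(21)+D(3): 24 → Y

BTCNEIPUTMOSPAIY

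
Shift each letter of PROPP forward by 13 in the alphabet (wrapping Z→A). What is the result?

CEBCC

P(15): 15+13=28≡2 → C
R(17): 17+13=30≡4 → E
O(14): 14+13=27≡1 → B
P(15): 15+13=28≡2 → C
P(15): 15+13=28≡2 → C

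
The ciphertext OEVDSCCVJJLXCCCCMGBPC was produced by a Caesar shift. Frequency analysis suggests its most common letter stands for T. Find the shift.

9

The most frequent ciphertext letter is C (appears 7 times).
C is position 2; T is position 19.
Shift = -17≡9.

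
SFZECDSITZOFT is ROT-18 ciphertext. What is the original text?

S(18): 18−18=0 → A
F(5): 5−18=-13≡13 → N
Z(25): 25−18=7 → H
E(4): 4−18=-14≡12 → M
C(2): 2−18=-16≡10 → K
D(3): 3−18=-15≡11 → L
S(18): 18−18=0 → A
I(8): 8−18=-10≡16 → Q
T(19): 19−18=1 → B
Z(25): 25−18=7 → H
O(14): 14−18=-4≡22 → W
F(5): 5−18=-13≡13 → N
T(19): 19−18=1 → B

ANHMKLAQBHWNB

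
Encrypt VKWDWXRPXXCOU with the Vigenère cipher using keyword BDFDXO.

WNBGTLSSCAZCV

Repeat the key across the message: BDFDXOBDFDXOB
V(21)+B(1): 22 → W
K(10)+D(3): 13 → N
W(22)+F(5): 27≡1 → B
D(3)+D(3): 6 → G
W(22)+X(23): 45≡19 → T
X(23)+O(14): 37≡11 → L
R(17)+B(1): 18 → S
P(15)+D(3): 18 → S
X(23)+F(5): 28≡2 → C
X(23)+D(3): 26≡0 → A
C(2)+X(23): 25 → Z
O(14)+O(14): 28≡2 → C
U(20)+B(1): 21 → V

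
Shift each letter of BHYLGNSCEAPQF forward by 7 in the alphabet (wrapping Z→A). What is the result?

B(1): 1+7=8 → I
H(7): 7+7=14 → O
Y(24): 24+7=31≡5 → F
L(11): 11+7=18 → S
G(6): 6+7=13 → N
N(13): 13+7=20 → U
S(18): 18+7=25 → Z
C(2): 2+7=9 → J
E(4): 4+7=11 → L
A(0): 0+7=7 → H
P(15): 15+7=22 → W
Q(16): 16+7=23 → X
F(5): 5+7=12 → M

IOFSNUZJLHWXM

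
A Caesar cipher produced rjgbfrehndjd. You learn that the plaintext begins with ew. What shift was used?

13

From the crib: r(17)−e(4)=13, so the shift is 13.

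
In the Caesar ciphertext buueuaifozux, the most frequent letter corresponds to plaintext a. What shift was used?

20

The most frequent ciphertext letter is u (appears 4 times).
u is position 20; a is position 0.
Shift = 20.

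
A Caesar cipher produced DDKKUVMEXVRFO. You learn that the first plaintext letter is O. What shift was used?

15

From the crib: D(3)−O(14)=-11≡15, so the shift is 15.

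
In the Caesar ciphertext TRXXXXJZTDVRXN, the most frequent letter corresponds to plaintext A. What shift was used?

23

The most frequent ciphertext letter is X (appears 5 times).
X is position 23; A is position 0.
Shift = 23.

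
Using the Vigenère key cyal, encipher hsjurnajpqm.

jqjftlaurom

Repeat the key across the message: cyalcyalcya
h(7)+c(2): 9 → j
s(18)+y(24): 42≡16 → q
j(9)+a(0): 9 → j
u(20)+l(11): 31≡5 → f
r(17)+c(2): 19 → t
n(13)+y(24): 37≡11 → l
a(0)+a(0): 0 → a
j(9)+l(11): 20 → u
p(15)+c(2): 17 → r
q(16)+y(24): 40≡14 → o
m(12)+a(0): 12 → m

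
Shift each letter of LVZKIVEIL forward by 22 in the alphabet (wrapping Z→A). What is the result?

HRVGERAEH

L(11): 11+22=33≡7 → H
V(21): 21+22=43≡17 → R
Z(25): 25+22=47≡21 → V
K(10): 10+22=32≡6 → G
I(8): 8+22=30≡4 → E
V(21): 21+22=43≡17 → R
E(4): 4+22=26≡0 → A
I(8): 8+22=30≡4 → E
L(11): 11+22=33≡7 → H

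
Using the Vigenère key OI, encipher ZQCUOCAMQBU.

Repeat the key across the message: OIOIOIOIOIO
Z(25)+O(14): 39≡13 → N
Q(16)+I(8): 24 → Y
C(2)+O(14): 16 → Q
U(20)+I(8): 28≡2 → C
O(14)+O(14): 28≡2 → C
C(2)+I(8): 10 → K
A(0)+O(14): 14 → O
M(12)+I(8): 20 → U
Q(16)+O(14): 30≡4 → E
B(1)+I(8): 9 → J
U(20)+O(14): 34≡8 → I

NYQCCKOUEJI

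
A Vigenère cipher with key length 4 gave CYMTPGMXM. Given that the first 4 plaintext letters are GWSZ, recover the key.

Subtract each crib letter from the matching ciphertext letter (mod 26):
C(2)−G(6)=-4≡22 → W
Y(24)−W(22)=2 → C
M(12)−S(18)=-6≡20 → U
T(19)−Z(25)=-6≡20 → U

WCUU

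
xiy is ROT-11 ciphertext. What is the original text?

x(23): 23−11=12 → m
i(8): 8−11=-3≡23 → x
y(24): 24−11=13 → n

mxn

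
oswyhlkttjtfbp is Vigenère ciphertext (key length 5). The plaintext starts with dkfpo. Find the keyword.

Subtract each crib letter from the matching ciphertext letter (mod 26):
o(14)−d(3)=11 → l
s(18)−k(10)=8 → i
w(22)−f(5)=17 → r
y(24)−p(15)=9 → j
h(7)−o(14)=-7≡19 → t

lirjt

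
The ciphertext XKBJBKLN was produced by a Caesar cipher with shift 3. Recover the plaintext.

X(23): 23−3=20 → U
K(10): 10−3=7 → H
B(1): 1−3=-2≡24 → Y
J(9): 9−3=6 → G
B(1): 1−3=-2≡24 → Y
K(10): 10−3=7 → H
L(11): 11−3=8 → I
N(13): 13−3=10 → K

UHYGYHIK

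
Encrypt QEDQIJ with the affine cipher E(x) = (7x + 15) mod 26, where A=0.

XRKXTA

Q(16): 7·16+15=127≡23 → X
E(4): 7·4+15=43≡17 → R
D(3): 7·3+15=36≡10 → K
Q(16): 7·16+15=127≡23 → X
I(8): 7·8+15=71≡19 → T
J(9): 7·9+15=78≡0 → A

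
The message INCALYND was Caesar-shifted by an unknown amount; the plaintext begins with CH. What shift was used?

6

From the crib: I(8)−C(2)=6, so the shift is 6.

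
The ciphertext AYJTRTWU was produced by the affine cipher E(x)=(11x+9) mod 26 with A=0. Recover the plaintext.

LZAIWINB

The inverse of 11 mod 26 is 19, since 11·19=209≡1. Apply D(y)=19·(y−9) mod 26:
A(0): 19·(0−9)=-171≡11 → L
Y(24): 19·(24−9)=285≡25 → Z
J(9): 19·(9−9)=0 → A
T(19): 19·(19−9)=190≡8 → I
R(17): 19·(17−9)=152≡22 → W
T(19): 19·(19−9)=190≡8 → I
W(22): 19·(22−9)=247≡13 → N
U(20): 19·(20−9)=209≡1 → B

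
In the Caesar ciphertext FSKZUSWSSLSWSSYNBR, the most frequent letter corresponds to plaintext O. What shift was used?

4

The most frequent ciphertext letter is S (appears 7 times).
S is position 18; O is position 14.
Shift = 4.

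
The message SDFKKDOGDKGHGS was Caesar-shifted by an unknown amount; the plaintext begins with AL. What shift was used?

From the crib: S(18)−A(0)=18, so the shift is 18.

18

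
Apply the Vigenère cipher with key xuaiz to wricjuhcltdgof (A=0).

Repeat the key across the message: xuaizxuaizxuai
w(22)+x(23): 45≡19 → t
r(17)+u(20): 37≡11 → l
i(8)+a(0): 8 → i
c(2)+i(8): 10 → k
j(9)+z(25): 34≡8 → i
u(20)+x(23): 43≡17 → r
h(7)+u(20): 27≡1 → b
c(2)+a(0): 2 → c
l(11)+i(8): 19 → t
t(19)+z(25): 44≡18 → s
d(3)+x(23): 26≡0 → a
g(6)+u(20): 26≡0 → a
o(14)+a(0): 14 → o
f(5)+i(8): 13 → n

tlikirbctsaaon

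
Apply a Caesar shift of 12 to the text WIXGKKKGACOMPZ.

IUJSWWWSMOAYBL

W(22): 22+12=34≡8 → I
I(8): 8+12=20 → U
X(23): 23+12=35≡9 → J
G(6): 6+12=18 → S
K(10): 10+12=22 → W
K(10): 10+12=22 → W
K(10): 10+12=22 → W
G(6): 6+12=18 → S
A(0): 0+12=12 → M
C(2): 2+12=14 → O
O(14): 14+12=26≡0 → A
M(12): 12+12=24 → Y
P(15): 15+12=27≡1 → B
Z(25): 25+12=37≡11 → L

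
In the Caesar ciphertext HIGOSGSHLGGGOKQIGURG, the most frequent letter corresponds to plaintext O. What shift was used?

The most frequent ciphertext letter is G (appears 7 times).
G is position 6; O is position 14.
Shift = -8≡18.

18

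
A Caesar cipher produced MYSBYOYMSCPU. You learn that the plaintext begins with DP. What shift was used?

9

From the crib: M(12)−D(3)=9, so the shift is 9.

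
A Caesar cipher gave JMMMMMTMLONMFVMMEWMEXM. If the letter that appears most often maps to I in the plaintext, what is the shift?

4

The most frequent ciphertext letter is M (appears 11 times).
M is position 12; I is position 8.
Shift = 4.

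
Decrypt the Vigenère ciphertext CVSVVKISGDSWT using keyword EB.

Repeat the key across the ciphertext: EBEBEBEBEBEBE
C(2)−E(4): -2≡24 → Y
V(21)−B(1): 20 → U
S(18)−E(4): 14 → O
V(21)−B(1): 20 → U
V(21)−E(4): 17 → R
K(10)−B(1): 9 → J
I(8)−E(4): 4 → E
S(18)−B(1): 17 → R
G(6)−E(4): 2 → C
D(3)−B(1): 2 → C
S(18)−E(4): 14 → O
W(22)−B(1): 21 → V
T(19)−E(4): 15 → P

YUOURJERCCOVP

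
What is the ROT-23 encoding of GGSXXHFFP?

DDPUUECCM

G(6): 6+23=29≡3 → D
G(6): 6+23=29≡3 → D
S(18): 18+23=41≡15 → P
X(23): 23+23=46≡20 → U
X(23): 23+23=46≡20 → U
H(7): 7+23=30≡4 → E
F(5): 5+23=28≡2 → C
F(5): 5+23=28≡2 → C
P(15): 15+23=38≡12 → M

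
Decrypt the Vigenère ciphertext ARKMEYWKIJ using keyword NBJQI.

Repeat the key across the ciphertext: NBJQINBJQI
A(0)−N(13): -13≡13 → N
R(17)−B(1): 16 → Q
K(10)−J(9): 1 → B
M(12)−Q(16): -4≡22 → W
E(4)−I(8): -4≡22 → W
Y(24)−N(13): 11 → L
W(22)−B(1): 21 → V
K(10)−J(9): 1 → B
I(8)−Q(16): -8≡18 → S
J(9)−I(8): 1 → B

NQBWWLVBSB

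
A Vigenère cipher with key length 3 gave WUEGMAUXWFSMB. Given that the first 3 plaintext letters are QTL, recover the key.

Subtract each crib letter from the matching ciphertext letter (mod 26):
W(22)−Q(16)=6 → G
U(20)−T(19)=1 → B
E(4)−L(11)=-7≡19 → T

GBT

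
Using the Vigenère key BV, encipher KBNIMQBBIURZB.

Repeat the key across the message: BVBVBVBVBVBVB
K(10)+B(1): 11 → L
B(1)+V(21): 22 → W
N(13)+B(1): 14 → O
I(8)+V(21): 29≡3 → D
M(12)+B(1): 13 → N
Q(16)+V(21): 37≡11 → L
B(1)+B(1): 2 → C
B(1)+V(21): 22 → W
I(8)+B(1): 9 → J
U(20)+V(21): 41≡15 → P
R(17)+B(1): 18 → S
Z(25)+V(21): 46≡20 → U
B(1)+B(1): 2 → C

LWODNLCWJPSUC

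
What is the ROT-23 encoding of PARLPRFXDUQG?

P(15): 15+23=38≡12 → M
A(0): 0+23=23 → X
R(17): 17+23=40≡14 → O
L(11): 11+23=34≡8 → I
P(15): 15+23=38≡12 → M
R(17): 17+23=40≡14 → O
F(5): 5+23=28≡2 → C
X(23): 23+23=46≡20 → U
D(3): 3+23=26≡0 → A
U(20): 20+23=43≡17 → R
Q(16): 16+23=39≡13 → N
G(6): 6+23=29≡3 → D

MXOIMOCUARND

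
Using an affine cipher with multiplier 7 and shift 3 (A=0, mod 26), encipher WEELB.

W(22): 7·22+3=157≡1 → B
E(4): 7·4+3=31≡5 → F
E(4): 7·4+3=31≡5 → F
L(11): 7·11+3=80≡2 → C
B(1): 7·1+3=10 → K

BFFCK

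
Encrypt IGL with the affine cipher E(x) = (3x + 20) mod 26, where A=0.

I(8): 3·8+20=44≡18 → S
G(6): 3·6+20=38≡12 → M
L(11): 3·11+20=53≡1 → B

SMB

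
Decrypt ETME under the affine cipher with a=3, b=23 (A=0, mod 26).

The inverse of 3 mod 26 is 9, since 3·9=27≡1. Apply D(y)=9·(y−23) mod 26:
E(4): 9·(4−23)=-171≡11 → L
T(19): 9·(19−23)=-36≡16 → Q
M(12): 9·(12−23)=-99≡5 → F
E(4): 9·(4−23)=-171≡11 → L

LQFL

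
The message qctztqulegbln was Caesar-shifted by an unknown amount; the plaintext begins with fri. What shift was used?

11

From the crib: q(16)−f(5)=11, so the shift is 11.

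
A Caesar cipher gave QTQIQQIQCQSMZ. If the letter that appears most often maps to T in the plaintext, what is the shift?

23

The most frequent ciphertext letter is Q (appears 6 times).
Q is position 16; T is position 19.
Shift = -3≡23.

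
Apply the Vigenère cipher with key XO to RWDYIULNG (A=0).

OKAMFIIBD

Repeat the key across the message: XOXOXOXOX
R(17)+X(23): 40≡14 → O
W(22)+O(14): 36≡10 → K
D(3)+X(23): 26≡0 → A
Y(24)+O(14): 38≡12 → M
I(8)+X(23): 31≡5 → F
U(20)+O(14): 34≡8 → I
L(11)+X(23): 34≡8 → I
N(13)+O(14): 27≡1 → B
G(6)+X(23): 29≡3 → D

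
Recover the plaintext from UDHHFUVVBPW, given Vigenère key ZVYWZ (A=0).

VIJLGVAXFQX

Repeat the key across the ciphertext: ZVYWZZVYWZZ
U(20)−Z(25): -5≡21 → V
D(3)−V(21): -18≡8 → I
H(7)−Y(24): -17≡9 → J
H(7)−W(22): -15≡11 → L
F(5)−Z(25): -20≡6 → G
U(20)−Z(25): -5≡21 → V
V(21)−V(21): 0 → A
V(21)−Y(24): -3≡23 → X
B(1)−W(22): -21≡5 → F
P(15)−Z(25): -10≡16 → Q
W(22)−Z(25): -3≡23 → X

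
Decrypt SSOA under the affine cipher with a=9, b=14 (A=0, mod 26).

The inverse of 9 mod 26 is 3, since 9·3=27≡1. Apply D(y)=3·(y−14) mod 26:
S(18): 3·(18−14)=12 → M
S(18): 3·(18−14)=12 → M
O(14): 3·(14−14)=0 → A
A(0): 3·(0−14)=-42≡10 → K

MMAK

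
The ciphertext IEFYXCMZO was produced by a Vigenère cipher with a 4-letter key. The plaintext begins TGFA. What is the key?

Subtract each crib letter from the matching ciphertext letter (mod 26):
I(8)−T(19)=-11≡15 → P
E(4)−G(6)=-2≡24 → Y
F(5)−F(5)=0 → A
Y(24)−A(0)=24 → Y

PYAY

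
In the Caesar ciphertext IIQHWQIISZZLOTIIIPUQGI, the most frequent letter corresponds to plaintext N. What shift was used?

The most frequent ciphertext letter is I (appears 8 times).
I is position 8; N is position 13.
Shift = -5≡21.

21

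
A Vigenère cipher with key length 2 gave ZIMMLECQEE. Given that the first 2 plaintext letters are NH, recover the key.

Subtract each crib letter from the matching ciphertext letter (mod 26):
Z(25)−N(13)=12 → M
I(8)−H(7)=1 → B

MB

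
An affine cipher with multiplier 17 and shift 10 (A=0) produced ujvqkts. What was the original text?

The inverse of 17 mod 26 is 23, since 17·23=391≡1. Apply D(y)=23·(y−10) mod 26:
u(20): 23·(20−10)=230≡22 → w
j(9): 23·(9−10)=-23≡3 → d
v(21): 23·(21−10)=253≡19 → t
q(16): 23·(16−10)=138≡8 → i
k(10): 23·(10−10)=0 → a
t(19): 23·(19−10)=207≡25 → z
s(18): 23·(18−10)=184≡2 → c

wdtiazc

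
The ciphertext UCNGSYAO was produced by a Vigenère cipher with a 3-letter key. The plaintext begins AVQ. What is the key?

UHX

Subtract each crib letter from the matching ciphertext letter (mod 26):
U(20)−A(0)=20 → U
C(2)−V(21)=-19≡7 → H
N(13)−Q(16)=-3≡23 → X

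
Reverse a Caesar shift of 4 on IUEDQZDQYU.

EQAZMVZMUQ

I(8): 8−4=4 → E
U(20): 20−4=16 → Q
E(4): 4−4=0 → A
D(3): 3−4=-1≡25 → Z
Q(16): 16−4=12 → M
Z(25): 25−4=21 → V
D(3): 3−4=-1≡25 → Z
Q(16): 16−4=12 → M
Y(24): 24−4=20 → U
U(20): 20−4=16 → Q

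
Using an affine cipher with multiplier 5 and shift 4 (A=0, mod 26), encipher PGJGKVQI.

P(15): 5·15+4=79≡1 → B
G(6): 5·6+4=34≡8 → I
J(9): 5·9+4=49≡23 → X
G(6): 5·6+4=34≡8 → I
K(10): 5·10+4=54≡2 → C
V(21): 5·21+4=109≡5 → F
Q(16): 5·16+4=84≡6 → G
I(8): 5·8+4=44≡18 → S

BIXICFGS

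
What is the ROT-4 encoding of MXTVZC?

QBXZDG

M(12): 12+4=16 → Q
X(23): 23+4=27≡1 → B
T(19): 19+4=23 → X
V(21): 21+4=25 → Z
Z(25): 25+4=29≡3 → D
C(2): 2+4=6 → G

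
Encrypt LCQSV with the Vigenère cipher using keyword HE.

SGXWC

Repeat the key across the message: HEHEH
L(11)+H(7): 18 → S
C(2)+E(4): 6 → G
Q(16)+H(7): 23 → X
S(18)+E(4): 22 → W
V(21)+H(7): 28≡2 → C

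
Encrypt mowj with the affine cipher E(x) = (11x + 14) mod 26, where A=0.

qmwj

m(12): 11·12+14=146≡16 → q
o(14): 11·14+14=168≡12 → m
w(22): 11·22+14=256≡22 → w
j(9): 11·9+14=113≡9 → j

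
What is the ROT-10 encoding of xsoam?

hcykw

x(23): 23+10=33≡7 → h
s(18): 18+10=28≡2 → c
o(14): 14+10=24 → y
a(0): 0+10=10 → k
m(12): 12+10=22 → w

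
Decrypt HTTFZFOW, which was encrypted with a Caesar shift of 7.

AMMYSYHP

H(7): 7−7=0 → A
T(19): 19−7=12 → M
T(19): 19−7=12 → M
F(5): 5−7=-2≡24 → Y
Z(25): 25−7=18 → S
F(5): 5−7=-2≡24 → Y
O(14): 14−7=7 → H
W(22): 22−7=15 → P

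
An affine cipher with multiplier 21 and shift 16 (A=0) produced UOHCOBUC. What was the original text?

The inverse of 21 mod 26 is 5, since 21·5=105≡1. Apply D(y)=5·(y−16) mod 26:
U(20): 5·(20−16)=20 → U
O(14): 5·(14−16)=-10≡16 → Q
H(7): 5·(7−16)=-45≡7 → H
C(2): 5·(2−16)=-70≡8 → I
O(14): 5·(14−16)=-10≡16 → Q
B(1): 5·(1−16)=-75≡3 → D
U(20): 5·(20−16)=20 → U
C(2): 5·(2−16)=-70≡8 → I

UQHIQDUI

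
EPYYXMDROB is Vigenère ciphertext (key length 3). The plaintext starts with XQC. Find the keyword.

Subtract each crib letter from the matching ciphertext letter (mod 26):
E(4)−X(23)=-19≡7 → H
P(15)−Q(16)=-1≡25 → Z
Y(24)−C(2)=22 → W

HZW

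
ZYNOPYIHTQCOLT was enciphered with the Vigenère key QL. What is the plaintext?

Repeat the key across the ciphertext: QLQLQLQLQLQLQL
Z(25)−Q(16): 9 → J
Y(24)−L(11): 13 → N
N(13)−Q(16): -3≡23 → X
O(14)−L(11): 3 → D
P(15)−Q(16): -1≡25 → Z
Y(24)−L(11): 13 → N
I(8)−Q(16): -8≡18 → S
H(7)−L(11): -4≡22 → W
T(19)−Q(16): 3 → D
Q(16)−L(11): 5 → F
C(2)−Q(16): -14≡12 → M
O(14)−L(11): 3 → D
L(11)−Q(16): -5≡21 → V
T(19)−L(11): 8 → I

JNXDZNSWDFMDVI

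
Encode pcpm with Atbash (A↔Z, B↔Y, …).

p(15) → k(10)
c(2) → x(23)
p(15) → k(10)
m(12) → n(13)

kxkn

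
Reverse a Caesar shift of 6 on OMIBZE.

IGCVTY

O(14): 14−6=8 → I
M(12): 12−6=6 → G
I(8): 8−6=2 → C
B(1): 1−6=-5≡21 → V
Z(25): 25−6=19 → T
E(4): 4−6=-2≡24 → Y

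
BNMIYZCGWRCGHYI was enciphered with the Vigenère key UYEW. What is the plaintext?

Repeat the key across the ciphertext: UYEWUYEWUYEWUYE
B(1)−U(20): -19≡7 → H
N(13)−Y(24): -11≡15 → P
M(12)−E(4): 8 → I
I(8)−W(22): -14≡12 → M
Y(24)−U(20): 4 → E
Z(25)−Y(24): 1 → B
C(2)−E(4): -2≡24 → Y
G(6)−W(22): -16≡10 → K
W(22)−U(20): 2 → C
R(17)−Y(24): -7≡19 → T
C(2)−E(4): -2≡24 → Y
G(6)−W(22): -16≡10 → K
H(7)−U(20): -13≡13 → N
Y(24)−Y(24): 0 → A
I(8)−E(4): 4 → E

HPIMEBYKCTYKNAE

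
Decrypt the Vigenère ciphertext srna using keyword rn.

bewn

Repeat the key across the ciphertext: rnrn
s(18)−r(17): 1 → b
r(17)−n(13): 4 → e
n(13)−r(17): -4≡22 → w
a(0)−n(13): -13≡13 → n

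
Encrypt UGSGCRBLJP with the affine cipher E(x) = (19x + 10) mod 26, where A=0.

AUOUWVDLZJ

U(20): 19·20+10=390≡0 → A
G(6): 19·6+10=124≡20 → U
S(18): 19·18+10=352≡14 → O
G(6): 19·6+10=124≡20 → U
C(2): 19·2+10=48≡22 → W
R(17): 19·17+10=333≡21 → V
B(1): 19·1+10=29≡3 → D
L(11): 19·11+10=219≡11 → L
J(9): 19·9+10=181≡25 → Z
P(15): 19·15+10=295≡9 → J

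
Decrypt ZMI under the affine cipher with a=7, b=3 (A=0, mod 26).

SFX

The inverse of 7 mod 26 is 15, since 7·15=105≡1. Apply D(y)=15·(y−3) mod 26:
Z(25): 15·(25−3)=330≡18 → S
M(12): 15·(12−3)=135≡5 → F
I(8): 15·(8−3)=75≡23 → X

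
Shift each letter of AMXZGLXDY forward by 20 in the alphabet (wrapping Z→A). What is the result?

A(0): 0+20=20 → U
M(12): 12+20=32≡6 → G
X(23): 23+20=43≡17 → R
Z(25): 25+20=45≡19 → T
G(6): 6+20=26≡0 → A
L(11): 11+20=31≡5 → F
X(23): 23+20=43≡17 → R
D(3): 3+20=23 → X
Y(24): 24+20=44≡18 → S

UGRTAFRXS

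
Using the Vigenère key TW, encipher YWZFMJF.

Repeat the key across the message: TWTWTWT
Y(24)+T(19): 43≡17 → R
W(22)+W(22): 44≡18 → S
Z(25)+T(19): 44≡18 → S
F(5)+W(22): 27≡1 → B
M(12)+T(19): 31≡5 → F
J(9)+W(22): 31≡5 → F
F(5)+T(19): 24 → Y

RSSBFFY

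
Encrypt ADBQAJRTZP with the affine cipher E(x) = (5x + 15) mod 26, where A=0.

A(0): 5·0+15=15 → P
D(3): 5·3+15=30≡4 → E
B(1): 5·1+15=20 → U
Q(16): 5·16+15=95≡17 → R
A(0): 5·0+15=15 → P
J(9): 5·9+15=60≡8 → I
R(17): 5·17+15=100≡22 → W
T(19): 5·19+15=110≡6 → G
Z(25): 5·25+15=140≡10 → K
P(15): 5·15+15=90≡12 → M

PEURPIWGKM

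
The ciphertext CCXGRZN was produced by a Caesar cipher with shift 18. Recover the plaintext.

C(2): 2−18=-16≡10 → K
C(2): 2−18=-16≡10 → K
X(23): 23−18=5 → F
G(6): 6−18=-12≡14 → O
R(17): 17−18=-1≡25 → Z
Z(25): 25−18=7 → H
N(13): 13−18=-5≡21 → V

KKFOZHV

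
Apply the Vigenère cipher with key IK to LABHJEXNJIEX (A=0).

Repeat the key across the message: IKIKIKIKIKIK
L(11)+I(8): 19 → T
A(0)+K(10): 10 → K
B(1)+I(8): 9 → J
H(7)+K(10): 17 → R
J(9)+I(8): 17 → R
E(4)+K(10): 14 → O
X(23)+I(8): 31≡5 → F
N(13)+K(10): 23 → X
J(9)+I(8): 17 → R
I(8)+K(10): 18 → S
E(4)+I(8): 12 → M
X(23)+K(10): 33≡7 → H

TKJRROFXRSMH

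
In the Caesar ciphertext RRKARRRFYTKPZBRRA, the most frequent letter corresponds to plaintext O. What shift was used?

The most frequent ciphertext letter is R (appears 7 times).
R is position 17; O is position 14.
Shift = 3.

3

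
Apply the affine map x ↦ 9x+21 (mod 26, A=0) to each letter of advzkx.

vwcmhu

a(0): 9·0+21=21 → v
d(3): 9·3+21=48≡22 → w
v(21): 9·21+21=210≡2 → c
z(25): 9·25+21=246≡12 → m
k(10): 9·10+21=111≡7 → h
x(23): 9·23+21=228≡20 → u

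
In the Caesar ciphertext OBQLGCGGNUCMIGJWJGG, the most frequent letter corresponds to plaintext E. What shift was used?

2

The most frequent ciphertext letter is G (appears 6 times).
G is position 6; E is position 4.
Shift = 2.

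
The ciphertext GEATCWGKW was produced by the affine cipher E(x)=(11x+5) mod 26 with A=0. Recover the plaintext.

THJGVLTRL

The inverse of 11 mod 26 is 19, since 11·19=209≡1. Apply D(y)=19·(y−5) mod 26:
G(6): 19·(6−5)=19 → T
E(4): 19·(4−5)=-19≡7 → H
A(0): 19·(0−5)=-95≡9 → J
T(19): 19·(19−5)=266≡6 → G
C(2): 19·(2−5)=-57≡21 → V
W(22): 19·(22−5)=323≡11 → L
G(6): 19·(6−5)=19 → T
K(10): 19·(10−5)=95≡17 → R
W(22): 19·(22−5)=323≡11 → L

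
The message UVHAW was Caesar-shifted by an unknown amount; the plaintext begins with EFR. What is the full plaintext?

From the crib: U(20)−E(4)=16, so the shift is 16.
Subtract 16 from each ciphertext letter:
U(20): 20−16=4 → E
V(21): 21−16=5 → F
H(7): 7−16=-9≡17 → R
A(0): 0−16=-16≡10 → K
W(22): 22−16=6 → G

EFRKG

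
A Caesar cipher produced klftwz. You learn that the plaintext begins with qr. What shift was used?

From the crib: k(10)−q(16)=-6≡20, so the shift is 20.

20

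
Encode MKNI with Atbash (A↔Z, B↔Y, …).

M(12) → N(13)
K(10) → P(15)
N(13) → M(12)
I(8) → R(17)

NPMR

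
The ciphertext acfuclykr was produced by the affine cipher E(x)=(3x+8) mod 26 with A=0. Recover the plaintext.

The inverse of 3 mod 26 is 9, since 3·9=27≡1. Apply D(y)=9·(y−8) mod 26:
a(0): 9·(0−8)=-72≡6 → g
c(2): 9·(2−8)=-54≡24 → y
f(5): 9·(5−8)=-27≡25 → z
u(20): 9·(20−8)=108≡4 → e
c(2): 9·(2−8)=-54≡24 → y
l(11): 9·(11−8)=27≡1 → b
y(24): 9·(24−8)=144≡14 → o
k(10): 9·(10−8)=18 → s
r(17): 9·(17−8)=81≡3 → d

gyzeybosd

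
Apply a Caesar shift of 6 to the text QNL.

WTR

Q(16): 16+6=22 → W
N(13): 13+6=19 → T
L(11): 11+6=17 → R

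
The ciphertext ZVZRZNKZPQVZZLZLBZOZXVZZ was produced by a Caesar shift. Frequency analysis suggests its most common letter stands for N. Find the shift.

The most frequent ciphertext letter is Z (appears 11 times).
Z is position 25; N is position 13.
Shift = 12.

12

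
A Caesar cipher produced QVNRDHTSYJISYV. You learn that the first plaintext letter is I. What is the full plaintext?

From the crib: Q(16)−I(8)=8, so the shift is 8.
Subtract 8 from each ciphertext letter:
Q(16): 16−8=8 → I
V(21): 21−8=13 → N
N(13): 13−8=5 → F
R(17): 17−8=9 → J
D(3): 3−8=-5≡21 → V
H(7): 7−8=-1≡25 → Z
T(19): 19−8=11 → L
S(18): 18−8=10 → K
Y(24): 24−8=16 → Q
J(9): 9−8=1 → B
I(8): 8−8=0 → A
S(18): 18−8=10 → K
Y(24): 24−8=16 → Q
V(21): 21−8=13 → N

INFJVZLKQBAKQN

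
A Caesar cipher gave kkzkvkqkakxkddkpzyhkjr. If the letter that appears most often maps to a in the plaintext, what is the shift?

The most frequent ciphertext letter is k (appears 9 times).
k is position 10; a is position 0.
Shift = 10.

10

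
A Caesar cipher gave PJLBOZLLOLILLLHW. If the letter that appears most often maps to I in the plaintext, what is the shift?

The most frequent ciphertext letter is L (appears 7 times).
L is position 11; I is position 8.
Shift = 3.

3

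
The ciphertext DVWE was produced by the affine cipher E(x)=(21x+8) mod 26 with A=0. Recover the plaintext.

The inverse of 21 mod 26 is 5, since 21·5=105≡1. Apply D(y)=5·(y−8) mod 26:
D(3): 5·(3−8)=-25≡1 → B
V(21): 5·(21−8)=65≡13 → N
W(22): 5·(22−8)=70≡18 → S
E(4): 5·(4−8)=-20≡6 → G

BNSG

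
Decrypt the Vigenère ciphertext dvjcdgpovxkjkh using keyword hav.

wvovdlioaqkodh

Repeat the key across the ciphertext: havhavhavhavha
d(3)−h(7): -4≡22 → w
v(21)−a(0): 21 → v
j(9)−v(21): -12≡14 → o
c(2)−h(7): -5≡21 → v
d(3)−a(0): 3 → d
g(6)−v(21): -15≡11 → l
p(15)−h(7): 8 → i
o(14)−a(0): 14 → o
v(21)−v(21): 0 → a
x(23)−h(7): 16 → q
k(10)−a(0): 10 → k
j(9)−v(21): -12≡14 → o
k(10)−h(7): 3 → d
h(7)−a(0): 7 → h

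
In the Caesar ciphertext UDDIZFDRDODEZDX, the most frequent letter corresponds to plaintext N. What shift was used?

The most frequent ciphertext letter is D (appears 6 times).
D is position 3; N is position 13.
Shift = -10≡16.

16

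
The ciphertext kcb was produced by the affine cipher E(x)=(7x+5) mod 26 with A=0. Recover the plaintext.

The inverse of 7 mod 26 is 15, since 7·15=105≡1. Apply D(y)=15·(y−5) mod 26:
k(10): 15·(10−5)=75≡23 → x
c(2): 15·(2−5)=-45≡7 → h
b(1): 15·(1−5)=-60≡18 → s

xhs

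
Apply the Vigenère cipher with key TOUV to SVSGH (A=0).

Repeat the key across the message: TOUVT
S(18)+T(19): 37≡11 → L
V(21)+O(14): 35≡9 → J
S(18)+U(20): 38≡12 → M
G(6)+V(21): 27≡1 → B
H(7)+T(19): 26≡0 → A

LJMBA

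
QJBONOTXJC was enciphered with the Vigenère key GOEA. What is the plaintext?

Repeat the key across the ciphertext: GOEAGOEAGO
Q(16)−G(6): 10 → K
J(9)−O(14): -5≡21 → V
B(1)−E(4): -3≡23 → X
O(14)−A(0): 14 → O
N(13)−G(6): 7 → H
O(14)−O(14): 0 → A
T(19)−E(4): 15 → P
X(23)−A(0): 23 → X
J(9)−G(6): 3 → D
C(2)−O(14): -12≡14 → O

KVXOHAPXDO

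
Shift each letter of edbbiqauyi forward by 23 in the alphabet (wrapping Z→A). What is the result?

bayyfnxrvf

e(4): 4+23=27≡1 → b
d(3): 3+23=26≡0 → a
b(1): 1+23=24 → y
b(1): 1+23=24 → y
i(8): 8+23=31≡5 → f
q(16): 16+23=39≡13 → n
a(0): 0+23=23 → x
u(20): 20+23=43≡17 → r
y(24): 24+23=47≡21 → v
i(8): 8+23=31≡5 → f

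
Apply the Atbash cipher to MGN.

NTM

M(12) → N(13)
G(6) → T(19)
N(13) → M(12)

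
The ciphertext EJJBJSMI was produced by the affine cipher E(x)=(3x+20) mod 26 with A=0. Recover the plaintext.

The inverse of 3 mod 26 is 9, since 3·9=27≡1. Apply D(y)=9·(y−20) mod 26:
E(4): 9·(4−20)=-144≡12 → M
J(9): 9·(9−20)=-99≡5 → F
J(9): 9·(9−20)=-99≡5 → F
B(1): 9·(1−20)=-171≡11 → L
J(9): 9·(9−20)=-99≡5 → F
S(18): 9·(18−20)=-18≡8 → I
M(12): 9·(12−20)=-72≡6 → G
I(8): 9·(8−20)=-108≡22 → W

MFFLFIGW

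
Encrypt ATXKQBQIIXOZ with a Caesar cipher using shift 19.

TMQDJUJBBQHS

A(0): 0+19=19 → T
T(19): 19+19=38≡12 → M
X(23): 23+19=42≡16 → Q
K(10): 10+19=29≡3 → D
Q(16): 16+19=35≡9 → J
B(1): 1+19=20 → U
Q(16): 16+19=35≡9 → J
I(8): 8+19=27≡1 → B
I(8): 8+19=27≡1 → B
X(23): 23+19=42≡16 → Q
O(14): 14+19=33≡7 → H
Z(25): 25+19=44≡18 → S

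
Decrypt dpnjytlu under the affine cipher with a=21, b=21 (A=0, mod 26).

The inverse of 21 mod 26 is 5, since 21·5=105≡1. Apply D(y)=5·(y−21) mod 26:
d(3): 5·(3−21)=-90≡14 → o
p(15): 5·(15−21)=-30≡22 → w
n(13): 5·(13−21)=-40≡12 → m
j(9): 5·(9−21)=-60≡18 → s
y(24): 5·(24−21)=15 → p
t(19): 5·(19−21)=-10≡16 → q
l(11): 5·(11−21)=-50≡2 → c
u(20): 5·(20−21)=-5≡21 → v

owmspqcv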